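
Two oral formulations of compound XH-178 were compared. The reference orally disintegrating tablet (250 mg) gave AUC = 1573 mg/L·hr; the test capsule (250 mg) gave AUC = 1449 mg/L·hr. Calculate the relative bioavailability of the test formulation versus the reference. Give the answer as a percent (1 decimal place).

F_rel = 92.1%

F_rel = (AUC_test/D_test) / (AUC_ref/D_ref)
      = (1449/250) / (1573/250)
      = 5.796 / 6.292 = 0.9212 = 92.12%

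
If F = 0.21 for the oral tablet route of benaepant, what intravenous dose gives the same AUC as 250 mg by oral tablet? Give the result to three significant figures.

D_iv = 52.5 mg

Systemic exposure from an extravascular dose = F × D_ev, so the equivalent IV dose is F × D_ev.
D_iv = F × D_ev = 0.21 × 250 = 52.5 mg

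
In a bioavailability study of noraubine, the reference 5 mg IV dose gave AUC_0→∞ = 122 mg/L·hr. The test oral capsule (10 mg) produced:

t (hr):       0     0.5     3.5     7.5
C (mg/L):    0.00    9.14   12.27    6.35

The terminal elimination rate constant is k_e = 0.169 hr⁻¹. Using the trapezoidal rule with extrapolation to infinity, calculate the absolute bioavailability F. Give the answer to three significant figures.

F = 0.448

Trapezoidal AUC_0→7.5 (oral capsule):
  [0→0.5]: (0.00+9.14)/2 × 0.5 = 2.285
  [0.5→3.5]: (9.14+12.27)/2 × 3 = 32.115
  [3.5→7.5]: (12.27+6.35)/2 × 4 = 37.24
  Sum = 71.64 mg/L·hr
Tail: C_last/k_e = 6.35/0.169 = 37.574
AUC_0→∞ (oral capsule) = 71.64 + 37.574 = 109.214 mg/L·hr
F = (AUC_ev/D_ev)/(AUC_iv/D_iv) = (109.214/10)/(122/5) = 10.9214/24.4 = 0.4476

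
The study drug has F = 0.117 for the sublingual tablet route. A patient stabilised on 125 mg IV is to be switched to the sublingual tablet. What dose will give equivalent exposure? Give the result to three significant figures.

D_sublingual = 1070 mg

For equal systemic exposure: F × D_ev = D_iv
D_ev = D_iv / F = 125 / 0.117 = 1068.38 mg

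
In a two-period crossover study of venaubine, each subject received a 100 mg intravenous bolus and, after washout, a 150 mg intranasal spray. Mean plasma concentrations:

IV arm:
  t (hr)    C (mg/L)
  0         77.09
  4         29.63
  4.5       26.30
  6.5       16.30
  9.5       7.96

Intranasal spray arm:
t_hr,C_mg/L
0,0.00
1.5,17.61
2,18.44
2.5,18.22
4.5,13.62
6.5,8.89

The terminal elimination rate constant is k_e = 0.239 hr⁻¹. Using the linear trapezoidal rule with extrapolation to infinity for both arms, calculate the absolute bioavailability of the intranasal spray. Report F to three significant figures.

F = 0.241

Trapezoidal AUC_0→9.5 (IV):
  [0→4]: (77.09+29.63)/2 × 4 = 213.44
  [4→4.5]: (29.63+26.30)/2 × 0.5 = 13.9825
  [4.5→6.5]: (26.30+16.30)/2 × 2 = 42.6
  [6.5→9.5]: (16.30+7.96)/2 × 3 = 36.39
  Sum = 306.4125 mg/L·hr
IV tail: 7.96/0.239 = 33.305; AUC_iv,0→∞ = 306.4125 + 33.305 = 339.7175 mg/L·hr
Trapezoidal AUC_0→6.5 (intranasal spray):
  [0→1.5]: (0.00+17.61)/2 × 1.5 = 13.2075
  [1.5→2]: (17.61+18.44)/2 × 0.5 = 9.0125
  [2→2.5]: (18.44+18.22)/2 × 0.5 = 9.165
  [2.5→4.5]: (18.22+13.62)/2 × 2 = 31.84
  [4.5→6.5]: (13.62+8.89)/2 × 2 = 22.51
  Sum = 85.735 mg/L·hr
intranasal spray tail: 8.89/0.239 = 37.197; AUC_ev,0→∞ = 85.735 + 37.197 = 122.932 mg/L·hr
F = (AUC_ev/D_ev)/(AUC_iv/D_iv) = (122.932/150)/(339.7175/100) = 0.819547/3.397175 = 0.2412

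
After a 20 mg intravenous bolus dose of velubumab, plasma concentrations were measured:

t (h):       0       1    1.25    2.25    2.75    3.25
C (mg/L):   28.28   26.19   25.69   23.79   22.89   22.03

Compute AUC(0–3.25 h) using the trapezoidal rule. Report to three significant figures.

Trapezoidal AUC_0→3.25:
  [0→1]: (28.28+26.19)/2 × 1 = 27.235
  [1→1.25]: (26.19+25.69)/2 × 0.25 = 6.485
  [1.25→2.25]: (25.69+23.79)/2 × 1 = 24.74
  [2.25→2.75]: (23.79+22.89)/2 × 0.5 = 11.67
  [2.75→3.25]: (22.89+22.03)/2 × 0.5 = 11.23
  Sum = 81.36 mg/L·h

AUC = 81.4 mg/L·h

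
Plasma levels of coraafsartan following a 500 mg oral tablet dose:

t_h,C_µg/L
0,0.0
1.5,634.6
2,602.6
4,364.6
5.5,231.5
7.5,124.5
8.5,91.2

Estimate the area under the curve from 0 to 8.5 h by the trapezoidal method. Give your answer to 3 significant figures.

Trapezoidal AUC_0→8.5:
  [0→1.5]: (0.0+634.6)/2 × 1.5 = 475.95
  [1.5→2]: (634.6+602.6)/2 × 0.5 = 309.3
  [2→4]: (602.6+364.6)/2 × 2 = 967.2
  [4→5.5]: (364.6+231.5)/2 × 1.5 = 447.075
  [5.5→7.5]: (231.5+124.5)/2 × 2 = 356.0
  [7.5→8.5]: (124.5+91.2)/2 × 1 = 107.85
  Sum = 2663.375 µg/L·h

AUC = 2660 µg/L·h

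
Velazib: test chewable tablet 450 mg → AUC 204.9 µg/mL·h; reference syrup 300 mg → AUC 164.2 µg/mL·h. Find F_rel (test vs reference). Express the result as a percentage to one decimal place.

F_rel = (AUC_test/D_test) / (AUC_ref/D_ref)
      = (204.9/450) / (164.2/300)
      = 0.455333 / 0.547333 = 0.8319 = 83.19%

F_rel = 83.2%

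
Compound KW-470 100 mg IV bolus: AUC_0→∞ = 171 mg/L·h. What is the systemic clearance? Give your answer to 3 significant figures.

CL = Dose_iv / AUC_0→∞
   = 100 / 171 = 0.584795 L/h

CL = 0.585 L/h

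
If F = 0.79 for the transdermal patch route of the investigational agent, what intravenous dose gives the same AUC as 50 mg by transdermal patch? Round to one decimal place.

Systemic exposure from an extravascular dose = F × D_ev, so the equivalent IV dose is F × D_ev.
D_iv = F × D_ev = 0.79 × 50 = 39.5 mg

D_iv = 39.5 mg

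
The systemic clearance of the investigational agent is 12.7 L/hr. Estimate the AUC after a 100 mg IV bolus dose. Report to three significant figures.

AUC = 7.87 mg/L·hr

AUC_0→∞ = Dose_iv / CL
        = 100 / 12.7 = 7.87402 mg/L·hr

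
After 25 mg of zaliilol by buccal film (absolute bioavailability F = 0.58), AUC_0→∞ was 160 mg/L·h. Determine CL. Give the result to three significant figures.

CL = F × Dose / AUC_0→∞
   = 0.58 × 25 / 160 = 0.090625 L/h

CL = 0.0906 L/h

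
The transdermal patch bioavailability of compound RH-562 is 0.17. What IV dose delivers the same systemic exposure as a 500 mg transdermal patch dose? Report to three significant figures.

Systemic exposure from an extravascular dose = F × D_ev, so the equivalent IV dose is F × D_ev.
D_iv = F × D_ev = 0.17 × 500 = 85 mg

D_iv = 85.0 mg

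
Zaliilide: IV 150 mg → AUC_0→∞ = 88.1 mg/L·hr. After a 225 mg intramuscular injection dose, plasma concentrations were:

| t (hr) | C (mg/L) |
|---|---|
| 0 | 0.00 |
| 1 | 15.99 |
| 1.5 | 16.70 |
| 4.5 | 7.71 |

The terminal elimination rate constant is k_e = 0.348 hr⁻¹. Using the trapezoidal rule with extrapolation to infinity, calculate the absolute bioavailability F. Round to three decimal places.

F = 0.567

Trapezoidal AUC_0→4.5 (intramuscular injection):
  [0→1]: (0.00+15.99)/2 × 1 = 7.995
  [1→1.5]: (15.99+16.70)/2 × 0.5 = 8.1725
  [1.5→4.5]: (16.70+7.71)/2 × 3 = 36.615
  Sum = 52.7825 mg/L·hr
Tail: C_last/k_e = 7.71/0.348 = 22.155
AUC_0→∞ (intramuscular injection) = 52.7825 + 22.155 = 74.9375 mg/L·hr
F = (AUC_ev/D_ev)/(AUC_iv/D_iv) = (74.9375/225)/(88.1/150) = 0.333056/0.587333 = 0.5671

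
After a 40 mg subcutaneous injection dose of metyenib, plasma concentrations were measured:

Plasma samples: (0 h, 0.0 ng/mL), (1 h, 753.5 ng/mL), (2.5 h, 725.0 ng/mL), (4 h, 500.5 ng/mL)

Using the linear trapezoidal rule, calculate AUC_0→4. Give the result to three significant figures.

AUC = 2400 ng/mL·h

Trapezoidal AUC_0→4:
  [0→1]: (0.0+753.5)/2 × 1 = 376.75
  [1→2.5]: (753.5+725.0)/2 × 1.5 = 1108.875
  [2.5→4]: (725.0+500.5)/2 × 1.5 = 919.125
  Sum = 2404.75 ng/mL·h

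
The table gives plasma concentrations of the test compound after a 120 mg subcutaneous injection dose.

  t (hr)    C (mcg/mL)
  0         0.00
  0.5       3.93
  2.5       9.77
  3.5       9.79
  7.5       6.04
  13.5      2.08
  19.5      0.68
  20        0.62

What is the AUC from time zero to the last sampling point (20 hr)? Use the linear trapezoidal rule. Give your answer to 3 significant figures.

Trapezoidal AUC_0→20:
  [0→0.5]: (0.00+3.93)/2 × 0.5 = 0.9825
  [0.5→2.5]: (3.93+9.77)/2 × 2 = 13.7
  [2.5→3.5]: (9.77+9.79)/2 × 1 = 9.78
  [3.5→7.5]: (9.79+6.04)/2 × 4 = 31.66
  [7.5→13.5]: (6.04+2.08)/2 × 6 = 24.36
  [13.5→19.5]: (2.08+0.68)/2 × 6 = 8.28
  [19.5→20]: (0.68+0.62)/2 × 0.5 = 0.325
  Sum = 89.0875 mcg/mL·hr

AUC = 89.1 mcg/mL·hr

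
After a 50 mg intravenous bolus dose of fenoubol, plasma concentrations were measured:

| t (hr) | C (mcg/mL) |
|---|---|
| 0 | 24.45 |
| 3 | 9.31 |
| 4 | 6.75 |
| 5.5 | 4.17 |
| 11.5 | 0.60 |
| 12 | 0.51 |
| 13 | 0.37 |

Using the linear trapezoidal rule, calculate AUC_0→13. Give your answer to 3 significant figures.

Trapezoidal AUC_0→13:
  [0→3]: (24.45+9.31)/2 × 3 = 50.64
  [3→4]: (9.31+6.75)/2 × 1 = 8.03
  [4→5.5]: (6.75+4.17)/2 × 1.5 = 8.19
  [5.5→11.5]: (4.17+0.60)/2 × 6 = 14.31
  [11.5→12]: (0.60+0.51)/2 × 0.5 = 0.2775
  [12→13]: (0.51+0.37)/2 × 1 = 0.44
  Sum = 81.8875 mcg/mL·hr

AUC = 81.9 mcg/mL·hr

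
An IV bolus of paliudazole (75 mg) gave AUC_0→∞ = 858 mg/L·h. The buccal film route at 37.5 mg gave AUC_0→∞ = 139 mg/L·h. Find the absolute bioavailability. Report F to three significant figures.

F = (AUC_ev / D_ev) / (AUC_iv / D_iv)
  = (139/37.5) / (858/75)
  = 3.70667 / 11.44 = 0.3240

F = 0.324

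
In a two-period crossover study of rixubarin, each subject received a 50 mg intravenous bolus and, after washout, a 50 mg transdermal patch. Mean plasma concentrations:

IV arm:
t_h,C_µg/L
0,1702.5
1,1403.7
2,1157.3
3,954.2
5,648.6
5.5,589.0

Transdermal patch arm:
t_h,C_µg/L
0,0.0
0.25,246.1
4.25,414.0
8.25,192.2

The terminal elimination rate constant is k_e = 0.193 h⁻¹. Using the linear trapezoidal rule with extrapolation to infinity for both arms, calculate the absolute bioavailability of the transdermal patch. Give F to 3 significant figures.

F = 0.402

Trapezoidal AUC_0→5.5 (IV):
  [0→1]: (1702.5+1403.7)/2 × 1 = 1553.1
  [1→2]: (1403.7+1157.3)/2 × 1 = 1280.5
  [2→3]: (1157.3+954.2)/2 × 1 = 1055.75
  [3→5]: (954.2+648.6)/2 × 2 = 1602.8
  [5→5.5]: (648.6+589.0)/2 × 0.5 = 309.4
  Sum = 5801.55 µg/L·h
IV tail: 589.0/0.193 = 3051.813; AUC_iv,0→∞ = 5801.55 + 3051.813 = 8853.363 µg/L·h
Trapezoidal AUC_0→8.25 (transdermal patch):
  [0→0.25]: (0.0+246.1)/2 × 0.25 = 30.7625
  [0.25→4.25]: (246.1+414.0)/2 × 4 = 1320.2
  [4.25→8.25]: (414.0+192.2)/2 × 4 = 1212.4
  Sum = 2563.3625 µg/L·h
transdermal patch tail: 192.2/0.193 = 995.855; AUC_ev,0→∞ = 2563.3625 + 995.855 = 3559.2175 µg/L·h
F = (AUC_ev/D_ev)/(AUC_iv/D_iv) = (3559.2175/50)/(8853.363/50) = 71.18435/177.06726 = 0.4020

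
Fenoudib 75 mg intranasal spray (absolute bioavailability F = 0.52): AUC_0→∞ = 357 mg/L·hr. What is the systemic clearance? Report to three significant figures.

CL = 0.109 L/hr

CL = F × Dose / AUC_0→∞
   = 0.52 × 75 / 357 = 0.109244 L/hr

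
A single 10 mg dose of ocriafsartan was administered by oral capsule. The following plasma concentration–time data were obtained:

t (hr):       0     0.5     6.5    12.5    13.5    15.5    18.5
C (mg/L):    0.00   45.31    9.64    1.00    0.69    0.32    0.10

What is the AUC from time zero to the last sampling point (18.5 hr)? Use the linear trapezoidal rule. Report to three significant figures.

Trapezoidal AUC_0→18.5:
  [0→0.5]: (0.00+45.31)/2 × 0.5 = 11.3275
  [0.5→6.5]: (45.31+9.64)/2 × 6 = 164.85
  [6.5→12.5]: (9.64+1.00)/2 × 6 = 31.92
  [12.5→13.5]: (1.00+0.69)/2 × 1 = 0.845
  [13.5→15.5]: (0.69+0.32)/2 × 2 = 1.01
  [15.5→18.5]: (0.32+0.10)/2 × 3 = 0.63
  Sum = 210.5825 mg/L·hr

AUC = 211 mg/L·hr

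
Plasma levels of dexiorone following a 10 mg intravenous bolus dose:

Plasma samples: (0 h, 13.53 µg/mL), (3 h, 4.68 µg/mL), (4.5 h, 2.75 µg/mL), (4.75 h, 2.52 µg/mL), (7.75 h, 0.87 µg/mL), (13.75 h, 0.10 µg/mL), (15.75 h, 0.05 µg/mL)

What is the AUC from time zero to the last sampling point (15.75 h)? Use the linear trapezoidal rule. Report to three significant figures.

AUC = 41.7 µg/mL·h

Trapezoidal AUC_0→15.75:
  [0→3]: (13.53+4.68)/2 × 3 = 27.315
  [3→4.5]: (4.68+2.75)/2 × 1.5 = 5.5725
  [4.5→4.75]: (2.75+2.52)/2 × 0.25 = 0.65875
  [4.75→7.75]: (2.52+0.87)/2 × 3 = 5.085
  [7.75→13.75]: (0.87+0.10)/2 × 6 = 2.91
  [13.75→15.75]: (0.10+0.05)/2 × 2 = 0.15
  Sum = 41.69125 µg/mL·h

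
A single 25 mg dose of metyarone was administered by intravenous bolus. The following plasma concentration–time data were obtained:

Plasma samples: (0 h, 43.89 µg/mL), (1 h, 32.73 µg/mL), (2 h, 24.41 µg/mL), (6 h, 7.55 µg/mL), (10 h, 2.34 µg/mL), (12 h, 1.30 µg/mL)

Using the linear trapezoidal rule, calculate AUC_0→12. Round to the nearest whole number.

AUC = 154 µg/mL·h

Trapezoidal AUC_0→12:
  [0→1]: (43.89+32.73)/2 × 1 = 38.31
  [1→2]: (32.73+24.41)/2 × 1 = 28.57
  [2→6]: (24.41+7.55)/2 × 4 = 63.92
  [6→10]: (7.55+2.34)/2 × 4 = 19.78
  [10→12]: (2.34+1.30)/2 × 2 = 3.64
  Sum = 154.22 µg/mL·h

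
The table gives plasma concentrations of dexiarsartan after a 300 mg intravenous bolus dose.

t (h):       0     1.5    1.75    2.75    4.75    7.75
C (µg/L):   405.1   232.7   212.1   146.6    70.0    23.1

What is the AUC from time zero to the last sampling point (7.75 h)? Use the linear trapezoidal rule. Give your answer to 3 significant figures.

AUC = 1070 µg/L·h

Trapezoidal AUC_0→7.75:
  [0→1.5]: (405.1+232.7)/2 × 1.5 = 478.35
  [1.5→1.75]: (232.7+212.1)/2 × 0.25 = 55.6
  [1.75→2.75]: (212.1+146.6)/2 × 1 = 179.35
  [2.75→4.75]: (146.6+70.0)/2 × 2 = 216.6
  [4.75→7.75]: (70.0+23.1)/2 × 3 = 139.65
  Sum = 1069.55 µg/L·h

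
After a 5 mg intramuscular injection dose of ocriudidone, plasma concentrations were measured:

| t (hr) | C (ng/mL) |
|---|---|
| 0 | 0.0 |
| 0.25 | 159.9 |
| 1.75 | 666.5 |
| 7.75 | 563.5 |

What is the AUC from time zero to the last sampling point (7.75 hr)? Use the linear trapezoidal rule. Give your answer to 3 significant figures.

Trapezoidal AUC_0→7.75:
  [0→0.25]: (0.0+159.9)/2 × 0.25 = 19.9875
  [0.25→1.75]: (159.9+666.5)/2 × 1.5 = 619.8
  [1.75→7.75]: (666.5+563.5)/2 × 6 = 3690.0
  Sum = 4329.7875 ng/mL·hr

AUC = 4330 ng/mL·hr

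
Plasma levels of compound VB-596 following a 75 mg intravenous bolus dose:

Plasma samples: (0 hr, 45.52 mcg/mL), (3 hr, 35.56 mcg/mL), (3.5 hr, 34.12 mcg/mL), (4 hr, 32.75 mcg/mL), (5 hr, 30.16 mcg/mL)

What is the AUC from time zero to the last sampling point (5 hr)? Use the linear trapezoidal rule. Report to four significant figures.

Trapezoidal AUC_0→5:
  [0→3]: (45.52+35.56)/2 × 3 = 121.62
  [3→3.5]: (35.56+34.12)/2 × 0.5 = 17.42
  [3.5→4]: (34.12+32.75)/2 × 0.5 = 16.7175
  [4→5]: (32.75+30.16)/2 × 1 = 31.455
  Sum = 187.2125 mcg/mL·hr

AUC = 187.2 mcg/mL·hr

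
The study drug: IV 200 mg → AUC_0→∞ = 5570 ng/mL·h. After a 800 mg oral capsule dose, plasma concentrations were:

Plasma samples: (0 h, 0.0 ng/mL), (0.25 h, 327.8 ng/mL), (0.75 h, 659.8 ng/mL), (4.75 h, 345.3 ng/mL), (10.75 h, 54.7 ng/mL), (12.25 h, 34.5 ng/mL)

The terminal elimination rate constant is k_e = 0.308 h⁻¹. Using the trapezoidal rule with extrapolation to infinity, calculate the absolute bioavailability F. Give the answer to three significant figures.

F = 0.165

Trapezoidal AUC_0→12.25 (oral capsule):
  [0→0.25]: (0.0+327.8)/2 × 0.25 = 40.975
  [0.25→0.75]: (327.8+659.8)/2 × 0.5 = 246.9
  [0.75→4.75]: (659.8+345.3)/2 × 4 = 2010.2
  [4.75→10.75]: (345.3+54.7)/2 × 6 = 1200.0
  [10.75→12.25]: (54.7+34.5)/2 × 1.5 = 66.9
  Sum = 3564.975 ng/mL·h
Tail: C_last/k_e = 34.5/0.308 = 112.013
AUC_0→∞ (oral capsule) = 3564.975 + 112.013 = 3676.988 ng/mL·h
F = (AUC_ev/D_ev)/(AUC_iv/D_iv) = (3676.988/800)/(5570/200) = 4.596235/27.85 = 0.1650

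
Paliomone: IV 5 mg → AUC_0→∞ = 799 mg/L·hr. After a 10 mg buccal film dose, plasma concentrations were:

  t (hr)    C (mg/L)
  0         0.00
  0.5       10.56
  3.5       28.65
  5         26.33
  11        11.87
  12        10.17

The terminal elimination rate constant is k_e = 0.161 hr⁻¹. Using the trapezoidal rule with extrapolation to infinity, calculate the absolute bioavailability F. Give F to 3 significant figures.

F = 0.182

Trapezoidal AUC_0→12 (buccal film):
  [0→0.5]: (0.00+10.56)/2 × 0.5 = 2.64
  [0.5→3.5]: (10.56+28.65)/2 × 3 = 58.815
  [3.5→5]: (28.65+26.33)/2 × 1.5 = 41.235
  [5→11]: (26.33+11.87)/2 × 6 = 114.6
  [11→12]: (11.87+10.17)/2 × 1 = 11.02
  Sum = 228.31 mg/L·hr
Tail: C_last/k_e = 10.17/0.161 = 63.168
AUC_0→∞ (buccal film) = 228.31 + 63.168 = 291.478 mg/L·hr
F = (AUC_ev/D_ev)/(AUC_iv/D_iv) = (291.478/10)/(799/5) = 29.1478/159.8 = 0.1824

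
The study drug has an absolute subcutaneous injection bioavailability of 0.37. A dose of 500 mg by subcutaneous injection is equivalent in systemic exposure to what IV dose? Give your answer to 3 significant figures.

Systemic exposure from an extravascular dose = F × D_ev, so the equivalent IV dose is F × D_ev.
D_iv = F × D_ev = 0.37 × 500 = 185 mg

D_iv = 185 mg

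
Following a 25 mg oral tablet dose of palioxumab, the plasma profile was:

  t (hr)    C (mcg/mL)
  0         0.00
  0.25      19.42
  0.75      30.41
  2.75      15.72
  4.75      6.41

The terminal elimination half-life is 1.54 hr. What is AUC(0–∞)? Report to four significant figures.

AUC = 97.39 mcg/mL·hr

Trapezoidal AUC_0→4.75:
  [0→0.25]: (0.00+19.42)/2 × 0.25 = 2.4275
  [0.25→0.75]: (19.42+30.41)/2 × 0.5 = 12.4575
  [0.75→2.75]: (30.41+15.72)/2 × 2 = 46.13
  [2.75→4.75]: (15.72+6.41)/2 × 2 = 22.13
  Sum = 83.145 mcg/mL·hr
k_e = ln2 / t½ = 0.693147 / 1.54 = 0.4501 hr^-1
Extrapolated tail: C_last / k_e = 6.41 / 0.4501 = 14.241
AUC_0→∞ = 83.145 + 14.241 = 97.386 mcg/mL·hr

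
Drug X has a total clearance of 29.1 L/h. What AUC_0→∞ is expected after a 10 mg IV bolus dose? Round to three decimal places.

AUC = 0.344 mg/L·h

AUC_0→∞ = Dose_iv / CL
        = 10 / 29.1 = 0.343643 mg/L·h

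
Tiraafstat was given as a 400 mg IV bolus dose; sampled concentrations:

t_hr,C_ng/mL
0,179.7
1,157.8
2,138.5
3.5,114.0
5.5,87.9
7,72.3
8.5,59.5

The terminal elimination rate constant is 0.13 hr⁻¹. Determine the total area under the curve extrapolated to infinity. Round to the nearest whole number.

AUC = 1385 ng/mL·hr

Trapezoidal AUC_0→8.5:
  [0→1]: (179.7+157.8)/2 × 1 = 168.75
  [1→2]: (157.8+138.5)/2 × 1 = 148.15
  [2→3.5]: (138.5+114.0)/2 × 1.5 = 189.375
  [3.5→5.5]: (114.0+87.9)/2 × 2 = 201.9
  [5.5→7]: (87.9+72.3)/2 × 1.5 = 120.15
  [7→8.5]: (72.3+59.5)/2 × 1.5 = 98.85
  Sum = 927.175 ng/mL·hr
Extrapolated tail: C_last / k_e = 59.5 / 0.13 = 457.692
AUC_0→∞ = 927.175 + 457.692 = 1384.867 ng/mL·hr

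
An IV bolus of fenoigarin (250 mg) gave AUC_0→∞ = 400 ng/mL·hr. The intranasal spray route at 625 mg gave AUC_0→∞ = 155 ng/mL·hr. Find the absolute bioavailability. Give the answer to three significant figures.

F = 0.155

F = (AUC_ev / D_ev) / (AUC_iv / D_iv)
  = (155/625) / (400/250)
  = 0.248 / 1.6 = 0.1550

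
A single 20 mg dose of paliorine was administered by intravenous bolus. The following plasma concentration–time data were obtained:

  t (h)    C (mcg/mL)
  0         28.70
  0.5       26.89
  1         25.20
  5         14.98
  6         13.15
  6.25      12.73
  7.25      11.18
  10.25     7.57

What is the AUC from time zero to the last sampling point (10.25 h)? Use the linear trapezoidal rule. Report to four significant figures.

Trapezoidal AUC_0→10.25:
  [0→0.5]: (28.70+26.89)/2 × 0.5 = 13.8975
  [0.5→1]: (26.89+25.20)/2 × 0.5 = 13.0225
  [1→5]: (25.20+14.98)/2 × 4 = 80.36
  [5→6]: (14.98+13.15)/2 × 1 = 14.065
  [6→6.25]: (13.15+12.73)/2 × 0.25 = 3.235
  [6.25→7.25]: (12.73+11.18)/2 × 1 = 11.955
  [7.25→10.25]: (11.18+7.57)/2 × 3 = 28.125
  Sum = 164.66 mcg/mL·h

AUC = 164.7 mcg/mL·h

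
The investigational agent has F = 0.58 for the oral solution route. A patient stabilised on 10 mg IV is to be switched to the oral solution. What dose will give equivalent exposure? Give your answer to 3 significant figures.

D_oral = 17.2 mg

For equal systemic exposure: F × D_ev = D_iv
D_ev = D_iv / F = 10 / 0.58 = 17.2414 mg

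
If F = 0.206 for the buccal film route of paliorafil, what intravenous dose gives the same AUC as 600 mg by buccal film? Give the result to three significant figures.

D_iv = 124 mg

Systemic exposure from an extravascular dose = F × D_ev, so the equivalent IV dose is F × D_ev.
D_iv = F × D_ev = 0.206 × 600 = 123.6 mg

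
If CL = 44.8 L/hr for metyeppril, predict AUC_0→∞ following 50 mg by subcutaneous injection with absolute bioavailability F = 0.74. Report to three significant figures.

AUC = 0.826 mg/L·hr

AUC_0→∞ = F × Dose / CL
        = 0.74 × 50 / 44.8 = 0.825893 mg/L·hr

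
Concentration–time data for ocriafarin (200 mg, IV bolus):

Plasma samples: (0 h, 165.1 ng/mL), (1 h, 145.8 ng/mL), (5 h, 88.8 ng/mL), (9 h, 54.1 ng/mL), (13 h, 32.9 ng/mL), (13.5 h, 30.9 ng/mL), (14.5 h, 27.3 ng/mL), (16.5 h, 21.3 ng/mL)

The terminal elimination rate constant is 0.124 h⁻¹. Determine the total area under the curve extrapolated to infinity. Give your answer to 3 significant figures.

AUC = 1350 ng/mL·h

Trapezoidal AUC_0→16.5:
  [0→1]: (165.1+145.8)/2 × 1 = 155.45
  [1→5]: (145.8+88.8)/2 × 4 = 469.2
  [5→9]: (88.8+54.1)/2 × 4 = 285.8
  [9→13]: (54.1+32.9)/2 × 4 = 174.0
  [13→13.5]: (32.9+30.9)/2 × 0.5 = 15.95
  [13.5→14.5]: (30.9+27.3)/2 × 1 = 29.1
  [14.5→16.5]: (27.3+21.3)/2 × 2 = 48.6
  Sum = 1178.1 ng/mL·h
Extrapolated tail: C_last / k_e = 21.3 / 0.124 = 171.774
AUC_0→∞ = 1178.1 + 171.774 = 1349.874 ng/mL·h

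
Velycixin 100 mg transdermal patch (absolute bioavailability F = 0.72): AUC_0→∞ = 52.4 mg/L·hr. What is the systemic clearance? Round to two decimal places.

CL = 1.37 L/hr

CL = F × Dose / AUC_0→∞
   = 0.72 × 100 / 52.4 = 1.37405 L/hr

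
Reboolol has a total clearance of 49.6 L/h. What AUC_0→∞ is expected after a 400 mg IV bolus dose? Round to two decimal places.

AUC = 8.06 mg/L·h

AUC_0→∞ = Dose_iv / CL
        = 400 / 49.6 = 8.06452 mg/L·h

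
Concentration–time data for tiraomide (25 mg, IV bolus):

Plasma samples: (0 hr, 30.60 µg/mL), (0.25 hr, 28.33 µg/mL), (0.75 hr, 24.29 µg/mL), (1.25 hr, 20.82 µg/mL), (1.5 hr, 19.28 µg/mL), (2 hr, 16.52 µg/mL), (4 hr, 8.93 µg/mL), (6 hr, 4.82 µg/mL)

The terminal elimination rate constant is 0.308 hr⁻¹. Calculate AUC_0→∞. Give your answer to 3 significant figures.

AUC = 101 µg/mL·hr

Trapezoidal AUC_0→6:
  [0→0.25]: (30.60+28.33)/2 × 0.25 = 7.36625
  [0.25→0.75]: (28.33+24.29)/2 × 0.5 = 13.155
  [0.75→1.25]: (24.29+20.82)/2 × 0.5 = 11.2775
  [1.25→1.5]: (20.82+19.28)/2 × 0.25 = 5.0125
  [1.5→2]: (19.28+16.52)/2 × 0.5 = 8.95
  [2→4]: (16.52+8.93)/2 × 2 = 25.45
  [4→6]: (8.93+4.82)/2 × 2 = 13.75
  Sum = 84.96125 µg/mL·hr
Extrapolated tail: C_last / k_e = 4.82 / 0.308 = 15.649
AUC_0→∞ = 84.96125 + 15.649 = 100.61025 µg/mL·hr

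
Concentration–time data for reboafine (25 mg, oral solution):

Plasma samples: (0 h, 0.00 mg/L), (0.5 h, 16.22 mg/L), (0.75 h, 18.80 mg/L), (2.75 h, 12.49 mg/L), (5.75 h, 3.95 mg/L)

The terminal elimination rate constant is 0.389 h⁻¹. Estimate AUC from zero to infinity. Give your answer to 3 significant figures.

Trapezoidal AUC_0→5.75:
  [0→0.5]: (0.00+16.22)/2 × 0.5 = 4.055
  [0.5→0.75]: (16.22+18.80)/2 × 0.25 = 4.3775
  [0.75→2.75]: (18.80+12.49)/2 × 2 = 31.29
  [2.75→5.75]: (12.49+3.95)/2 × 3 = 24.66
  Sum = 64.3825 mg/L·h
Extrapolated tail: C_last / k_e = 3.95 / 0.389 = 10.154
AUC_0→∞ = 64.3825 + 10.154 = 74.5365 mg/L·h

AUC = 74.5 mg/L·h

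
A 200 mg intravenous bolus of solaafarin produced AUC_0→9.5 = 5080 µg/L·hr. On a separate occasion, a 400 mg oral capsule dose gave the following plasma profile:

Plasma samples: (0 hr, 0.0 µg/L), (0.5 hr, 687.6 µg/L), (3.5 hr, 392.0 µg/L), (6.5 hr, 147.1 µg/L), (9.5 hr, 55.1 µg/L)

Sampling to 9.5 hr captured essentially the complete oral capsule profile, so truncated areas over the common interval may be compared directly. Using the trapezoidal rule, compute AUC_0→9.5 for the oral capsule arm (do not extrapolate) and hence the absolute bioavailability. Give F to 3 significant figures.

F = 0.286

Trapezoidal AUC_0→9.5 (oral capsule):
  [0→0.5]: (0.0+687.6)/2 × 0.5 = 171.9
  [0.5→3.5]: (687.6+392.0)/2 × 3 = 1619.4
  [3.5→6.5]: (392.0+147.1)/2 × 3 = 808.65
  [6.5→9.5]: (147.1+55.1)/2 × 3 = 303.3
  Sum = 2903.25 µg/L·hr
F = (AUC_ev/D_ev)/(AUC_iv/D_iv) = (2903.25/400)/(5080/200) = 7.258125/25.4 = 0.2858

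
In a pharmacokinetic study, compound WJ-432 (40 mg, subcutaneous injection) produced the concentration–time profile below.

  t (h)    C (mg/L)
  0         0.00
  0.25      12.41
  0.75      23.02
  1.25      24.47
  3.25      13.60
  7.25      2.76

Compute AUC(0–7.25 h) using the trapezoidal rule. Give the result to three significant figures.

Trapezoidal AUC_0→7.25:
  [0→0.25]: (0.00+12.41)/2 × 0.25 = 1.55125
  [0.25→0.75]: (12.41+23.02)/2 × 0.5 = 8.8575
  [0.75→1.25]: (23.02+24.47)/2 × 0.5 = 11.8725
  [1.25→3.25]: (24.47+13.60)/2 × 2 = 38.07
  [3.25→7.25]: (13.60+2.76)/2 × 4 = 32.72
  Sum = 93.07125 mg/L·h

AUC = 93.1 mg/L·h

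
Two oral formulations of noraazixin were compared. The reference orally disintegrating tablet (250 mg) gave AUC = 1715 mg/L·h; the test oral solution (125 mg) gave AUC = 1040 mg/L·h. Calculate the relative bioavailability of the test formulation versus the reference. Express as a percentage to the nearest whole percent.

F_rel = 121%

F_rel = (AUC_test/D_test) / (AUC_ref/D_ref)
      = (1040/125) / (1715/250)
      = 8.32 / 6.86 = 1.2128 = 121.28%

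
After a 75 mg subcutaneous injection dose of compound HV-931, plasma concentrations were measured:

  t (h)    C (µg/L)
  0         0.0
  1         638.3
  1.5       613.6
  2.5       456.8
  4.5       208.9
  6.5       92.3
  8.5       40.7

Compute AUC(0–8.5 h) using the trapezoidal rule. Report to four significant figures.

AUC = 2267 µg/L·h

Trapezoidal AUC_0→8.5:
  [0→1]: (0.0+638.3)/2 × 1 = 319.15
  [1→1.5]: (638.3+613.6)/2 × 0.5 = 312.975
  [1.5→2.5]: (613.6+456.8)/2 × 1 = 535.2
  [2.5→4.5]: (456.8+208.9)/2 × 2 = 665.7
  [4.5→6.5]: (208.9+92.3)/2 × 2 = 301.2
  [6.5→8.5]: (92.3+40.7)/2 × 2 = 133.0
  Sum = 2267.225 µg/L·h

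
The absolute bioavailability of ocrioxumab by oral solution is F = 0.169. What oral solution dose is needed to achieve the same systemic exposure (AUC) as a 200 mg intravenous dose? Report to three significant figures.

D_oral = 1180 mg

For equal systemic exposure: F × D_ev = D_iv
D_ev = D_iv / F = 200 / 0.169 = 1183.43 mg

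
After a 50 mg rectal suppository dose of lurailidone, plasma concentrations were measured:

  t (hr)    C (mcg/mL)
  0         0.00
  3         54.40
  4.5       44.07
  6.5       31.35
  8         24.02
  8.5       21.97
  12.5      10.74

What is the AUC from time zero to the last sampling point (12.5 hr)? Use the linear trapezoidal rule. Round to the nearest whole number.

Trapezoidal AUC_0→12.5:
  [0→3]: (0.00+54.40)/2 × 3 = 81.6
  [3→4.5]: (54.40+44.07)/2 × 1.5 = 73.8525
  [4.5→6.5]: (44.07+31.35)/2 × 2 = 75.42
  [6.5→8]: (31.35+24.02)/2 × 1.5 = 41.5275
  [8→8.5]: (24.02+21.97)/2 × 0.5 = 11.4975
  [8.5→12.5]: (21.97+10.74)/2 × 4 = 65.42
  Sum = 349.3175 mcg/mL·hr

AUC = 349 mcg/mL·hr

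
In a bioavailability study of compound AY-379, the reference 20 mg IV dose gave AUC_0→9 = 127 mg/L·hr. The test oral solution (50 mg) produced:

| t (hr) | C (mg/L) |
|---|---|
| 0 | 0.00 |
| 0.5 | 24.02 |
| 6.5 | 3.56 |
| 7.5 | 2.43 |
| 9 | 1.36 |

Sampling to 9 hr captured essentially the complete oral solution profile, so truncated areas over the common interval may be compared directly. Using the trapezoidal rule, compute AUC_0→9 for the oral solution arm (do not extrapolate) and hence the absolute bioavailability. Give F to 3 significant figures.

Trapezoidal AUC_0→9 (oral solution):
  [0→0.5]: (0.00+24.02)/2 × 0.5 = 6.005
  [0.5→6.5]: (24.02+3.56)/2 × 6 = 82.74
  [6.5→7.5]: (3.56+2.43)/2 × 1 = 2.995
  [7.5→9]: (2.43+1.36)/2 × 1.5 = 2.8425
  Sum = 94.5825 mg/L·hr
F = (AUC_ev/D_ev)/(AUC_iv/D_iv) = (94.5825/50)/(127/20) = 1.89165/6.35 = 0.2979

F = 0.298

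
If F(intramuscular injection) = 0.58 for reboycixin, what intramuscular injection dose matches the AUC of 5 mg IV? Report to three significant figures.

For equal systemic exposure: F × D_ev = D_iv
D_ev = D_iv / F = 5 / 0.58 = 8.62069 mg

D_intramuscular = 8.62 mg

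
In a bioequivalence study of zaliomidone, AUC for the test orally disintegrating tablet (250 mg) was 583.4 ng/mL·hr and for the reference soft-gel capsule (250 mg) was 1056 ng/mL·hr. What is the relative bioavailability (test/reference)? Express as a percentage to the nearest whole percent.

F_rel = (AUC_test/D_test) / (AUC_ref/D_ref)
      = (583.4/250) / (1056/250)
      = 2.3336 / 4.224 = 0.5525 = 55.25%

F_rel = 55%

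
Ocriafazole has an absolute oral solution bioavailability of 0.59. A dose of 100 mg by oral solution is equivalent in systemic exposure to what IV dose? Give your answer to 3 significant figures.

D_iv = 59.0 mg

Systemic exposure from an extravascular dose = F × D_ev, so the equivalent IV dose is F × D_ev.
D_iv = F × D_ev = 0.59 × 100 = 59 mg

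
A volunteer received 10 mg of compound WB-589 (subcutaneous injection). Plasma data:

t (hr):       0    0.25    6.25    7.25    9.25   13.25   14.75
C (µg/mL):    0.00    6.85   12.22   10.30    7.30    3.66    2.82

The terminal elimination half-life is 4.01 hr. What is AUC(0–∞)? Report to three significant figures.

Trapezoidal AUC_0→14.75:
  [0→0.25]: (0.00+6.85)/2 × 0.25 = 0.85625
  [0.25→6.25]: (6.85+12.22)/2 × 6 = 57.21
  [6.25→7.25]: (12.22+10.30)/2 × 1 = 11.26
  [7.25→9.25]: (10.30+7.30)/2 × 2 = 17.6
  [9.25→13.25]: (7.30+3.66)/2 × 4 = 21.92
  [13.25→14.75]: (3.66+2.82)/2 × 1.5 = 4.86
  Sum = 113.70625 µg/mL·hr
k_e = ln2 / t½ = 0.693147 / 4.01 = 0.1729 hr^-1
Extrapolated tail: C_last / k_e = 2.82 / 0.1729 = 16.310
AUC_0→∞ = 113.70625 + 16.310 = 130.01625 µg/mL·hr

AUC = 130 µg/mL·hr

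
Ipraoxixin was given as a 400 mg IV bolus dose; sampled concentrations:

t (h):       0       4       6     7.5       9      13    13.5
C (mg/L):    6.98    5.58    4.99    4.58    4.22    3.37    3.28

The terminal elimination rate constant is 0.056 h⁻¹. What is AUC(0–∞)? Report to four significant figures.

Trapezoidal AUC_0→13.5:
  [0→4]: (6.98+5.58)/2 × 4 = 25.12
  [4→6]: (5.58+4.99)/2 × 2 = 10.57
  [6→7.5]: (4.99+4.58)/2 × 1.5 = 7.1775
  [7.5→9]: (4.58+4.22)/2 × 1.5 = 6.6
  [9→13]: (4.22+3.37)/2 × 4 = 15.18
  [13→13.5]: (3.37+3.28)/2 × 0.5 = 1.6625
  Sum = 66.31 mg/L·h
Extrapolated tail: C_last / k_e = 3.28 / 0.056 = 58.571
AUC_0→∞ = 66.31 + 58.571 = 124.881 mg/L·h

AUC = 124.9 mg/L·h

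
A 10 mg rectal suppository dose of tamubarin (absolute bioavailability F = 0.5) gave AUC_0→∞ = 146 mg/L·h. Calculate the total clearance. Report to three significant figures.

CL = 0.0342 L/h

CL = F × Dose / AUC_0→∞
   = 0.5 × 10 / 146 = 0.0342466 L/h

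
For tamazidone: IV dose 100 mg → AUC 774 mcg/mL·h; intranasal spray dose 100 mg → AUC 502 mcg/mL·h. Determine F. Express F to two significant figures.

F = 0.65

F = (AUC_ev / D_ev) / (AUC_iv / D_iv)
  = (502/100) / (774/100)
  = 5.02 / 7.74 = 0.6486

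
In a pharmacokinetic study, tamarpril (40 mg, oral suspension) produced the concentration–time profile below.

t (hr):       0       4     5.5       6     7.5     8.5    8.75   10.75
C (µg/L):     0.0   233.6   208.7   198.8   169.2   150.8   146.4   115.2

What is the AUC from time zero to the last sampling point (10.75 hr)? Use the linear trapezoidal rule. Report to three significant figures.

AUC = 1640 µg/L·hr

Trapezoidal AUC_0→10.75:
  [0→4]: (0.0+233.6)/2 × 4 = 467.2
  [4→5.5]: (233.6+208.7)/2 × 1.5 = 331.725
  [5.5→6]: (208.7+198.8)/2 × 0.5 = 101.875
  [6→7.5]: (198.8+169.2)/2 × 1.5 = 276.0
  [7.5→8.5]: (169.2+150.8)/2 × 1 = 160.0
  [8.5→8.75]: (150.8+146.4)/2 × 0.25 = 37.15
  [8.75→10.75]: (146.4+115.2)/2 × 2 = 261.6
  Sum = 1635.55 µg/L·hr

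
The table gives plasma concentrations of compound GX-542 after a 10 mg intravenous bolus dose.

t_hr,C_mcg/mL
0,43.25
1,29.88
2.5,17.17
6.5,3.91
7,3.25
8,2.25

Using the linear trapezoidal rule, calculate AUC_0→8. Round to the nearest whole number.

Trapezoidal AUC_0→8:
  [0→1]: (43.25+29.88)/2 × 1 = 36.565
  [1→2.5]: (29.88+17.17)/2 × 1.5 = 35.2875
  [2.5→6.5]: (17.17+3.91)/2 × 4 = 42.16
  [6.5→7]: (3.91+3.25)/2 × 0.5 = 1.79
  [7→8]: (3.25+2.25)/2 × 1 = 2.75
  Sum = 118.5525 mcg/mL·hr

AUC = 119 mcg/mL·hr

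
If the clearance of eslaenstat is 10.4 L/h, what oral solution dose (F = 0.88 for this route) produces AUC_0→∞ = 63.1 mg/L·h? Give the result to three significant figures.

Dose = 746 mg

Dose = CL × AUC_0→∞ / F
     = 10.4 × 63.1 / 0.88 = 745.727 mg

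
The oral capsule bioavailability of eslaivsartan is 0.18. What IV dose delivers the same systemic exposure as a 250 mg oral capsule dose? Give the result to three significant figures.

Systemic exposure from an extravascular dose = F × D_ev, so the equivalent IV dose is F × D_ev.
D_iv = F × D_ev = 0.18 × 250 = 45 mg

D_iv = 45.0 mg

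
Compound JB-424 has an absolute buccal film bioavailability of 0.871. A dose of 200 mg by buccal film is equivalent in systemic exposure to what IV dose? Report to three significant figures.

Systemic exposure from an extravascular dose = F × D_ev, so the equivalent IV dose is F × D_ev.
D_iv = F × D_ev = 0.871 × 200 = 174.2 mg

D_iv = 174 mg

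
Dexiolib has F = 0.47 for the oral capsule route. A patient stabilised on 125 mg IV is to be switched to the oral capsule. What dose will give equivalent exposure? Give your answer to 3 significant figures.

For equal systemic exposure: F × D_ev = D_iv
D_ev = D_iv / F = 125 / 0.47 = 265.957 mg

D_oral = 266 mg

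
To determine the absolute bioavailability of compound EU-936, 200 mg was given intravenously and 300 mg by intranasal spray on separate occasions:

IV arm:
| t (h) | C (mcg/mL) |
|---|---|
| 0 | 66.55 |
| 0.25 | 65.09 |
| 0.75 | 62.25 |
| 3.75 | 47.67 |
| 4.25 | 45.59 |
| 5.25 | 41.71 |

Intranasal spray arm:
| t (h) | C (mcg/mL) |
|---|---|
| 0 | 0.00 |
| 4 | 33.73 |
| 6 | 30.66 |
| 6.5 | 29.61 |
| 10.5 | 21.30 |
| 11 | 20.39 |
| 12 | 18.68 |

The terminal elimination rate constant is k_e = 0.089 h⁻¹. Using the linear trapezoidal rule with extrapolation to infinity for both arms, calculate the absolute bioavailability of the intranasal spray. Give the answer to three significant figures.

Trapezoidal AUC_0→5.25 (IV):
  [0→0.25]: (66.55+65.09)/2 × 0.25 = 16.455
  [0.25→0.75]: (65.09+62.25)/2 × 0.5 = 31.835
  [0.75→3.75]: (62.25+47.67)/2 × 3 = 164.88
  [3.75→4.25]: (47.67+45.59)/2 × 0.5 = 23.315
  [4.25→5.25]: (45.59+41.71)/2 × 1 = 43.65
  Sum = 280.135 mcg/mL·h
IV tail: 41.71/0.089 = 468.652; AUC_iv,0→∞ = 280.135 + 468.652 = 748.787 mcg/mL·h
Trapezoidal AUC_0→12 (intranasal spray):
  [0→4]: (0.00+33.73)/2 × 4 = 67.46
  [4→6]: (33.73+30.66)/2 × 2 = 64.39
  [6→6.5]: (30.66+29.61)/2 × 0.5 = 15.0675
  [6.5→10.5]: (29.61+21.30)/2 × 4 = 101.82
  [10.5→11]: (21.30+20.39)/2 × 0.5 = 10.4225
  [11→12]: (20.39+18.68)/2 × 1 = 19.535
  Sum = 278.695 mcg/mL·h
intranasal spray tail: 18.68/0.089 = 209.888; AUC_ev,0→∞ = 278.695 + 209.888 = 488.583 mcg/mL·h
F = (AUC_ev/D_ev)/(AUC_iv/D_iv) = (488.583/300)/(748.787/200) = 1.62861/3.743935 = 0.4350

F = 0.435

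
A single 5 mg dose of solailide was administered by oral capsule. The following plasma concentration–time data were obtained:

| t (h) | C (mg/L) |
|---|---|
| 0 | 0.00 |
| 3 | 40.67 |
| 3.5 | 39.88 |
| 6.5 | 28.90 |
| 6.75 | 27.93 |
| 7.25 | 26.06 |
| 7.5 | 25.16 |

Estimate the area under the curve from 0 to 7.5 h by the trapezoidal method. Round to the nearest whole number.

Trapezoidal AUC_0→7.5:
  [0→3]: (0.00+40.67)/2 × 3 = 61.005
  [3→3.5]: (40.67+39.88)/2 × 0.5 = 20.1375
  [3.5→6.5]: (39.88+28.90)/2 × 3 = 103.17
  [6.5→6.75]: (28.90+27.93)/2 × 0.25 = 7.10375
  [6.75→7.25]: (27.93+26.06)/2 × 0.5 = 13.4975
  [7.25→7.5]: (26.06+25.16)/2 × 0.25 = 6.4025
  Sum = 211.31625 mg/L·h

AUC = 211 mg/L·h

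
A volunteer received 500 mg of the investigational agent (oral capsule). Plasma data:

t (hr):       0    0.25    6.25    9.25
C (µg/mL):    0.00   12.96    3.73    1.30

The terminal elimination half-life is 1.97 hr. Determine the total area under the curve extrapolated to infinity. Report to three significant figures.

AUC = 62.9 µg/mL·hr

Trapezoidal AUC_0→9.25:
  [0→0.25]: (0.00+12.96)/2 × 0.25 = 1.62
  [0.25→6.25]: (12.96+3.73)/2 × 6 = 50.07
  [6.25→9.25]: (3.73+1.30)/2 × 3 = 7.545
  Sum = 59.235 µg/mL·hr
k_e = ln2 / t½ = 0.693147 / 1.97 = 0.3519 hr^-1
Extrapolated tail: C_last / k_e = 1.30 / 0.3519 = 3.694
AUC_0→∞ = 59.235 + 3.694 = 62.929 µg/mL·hr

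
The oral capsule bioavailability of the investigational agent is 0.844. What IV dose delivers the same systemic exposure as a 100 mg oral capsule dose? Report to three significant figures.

Systemic exposure from an extravascular dose = F × D_ev, so the equivalent IV dose is F × D_ev.
D_iv = F × D_ev = 0.844 × 100 = 84.4 mg

D_iv = 84.4 mg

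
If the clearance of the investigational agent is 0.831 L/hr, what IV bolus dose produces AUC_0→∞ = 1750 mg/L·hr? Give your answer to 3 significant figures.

Dose = 1450 mg

Dose_iv = CL × AUC_0→∞
     = 0.831 × 1750 = 1454.25 mg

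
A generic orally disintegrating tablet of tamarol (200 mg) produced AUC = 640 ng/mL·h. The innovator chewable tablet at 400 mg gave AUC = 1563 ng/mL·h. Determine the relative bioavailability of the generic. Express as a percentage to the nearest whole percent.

F_rel = 82%

F_rel = (AUC_test/D_test) / (AUC_ref/D_ref)
      = (640/200) / (1563/400)
      = 3.2 / 3.9075 = 0.8189 = 81.89%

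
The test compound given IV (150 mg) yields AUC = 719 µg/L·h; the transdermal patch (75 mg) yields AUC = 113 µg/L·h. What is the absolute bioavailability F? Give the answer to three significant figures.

F = (AUC_ev / D_ev) / (AUC_iv / D_iv)
  = (113/75) / (719/150)
  = 1.50667 / 4.79333 = 0.3143

F = 0.314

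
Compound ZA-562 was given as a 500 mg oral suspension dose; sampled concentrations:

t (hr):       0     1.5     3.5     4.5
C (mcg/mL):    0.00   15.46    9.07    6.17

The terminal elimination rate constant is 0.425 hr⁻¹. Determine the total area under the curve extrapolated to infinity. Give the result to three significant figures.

Trapezoidal AUC_0→4.5:
  [0→1.5]: (0.00+15.46)/2 × 1.5 = 11.595
  [1.5→3.5]: (15.46+9.07)/2 × 2 = 24.53
  [3.5→4.5]: (9.07+6.17)/2 × 1 = 7.62
  Sum = 43.745 mcg/mL·hr
Extrapolated tail: C_last / k_e = 6.17 / 0.425 = 14.518
AUC_0→∞ = 43.745 + 14.518 = 58.263 mcg/mL·hr

AUC = 58.3 mcg/mL·hr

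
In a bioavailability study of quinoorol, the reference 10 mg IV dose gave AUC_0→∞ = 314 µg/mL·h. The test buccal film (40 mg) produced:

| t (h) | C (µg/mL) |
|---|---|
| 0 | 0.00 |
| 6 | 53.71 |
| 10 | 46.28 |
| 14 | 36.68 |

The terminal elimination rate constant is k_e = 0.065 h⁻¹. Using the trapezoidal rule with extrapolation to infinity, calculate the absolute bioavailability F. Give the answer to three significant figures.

F = 0.869

Trapezoidal AUC_0→14 (buccal film):
  [0→6]: (0.00+53.71)/2 × 6 = 161.13
  [6→10]: (53.71+46.28)/2 × 4 = 199.98
  [10→14]: (46.28+36.68)/2 × 4 = 165.92
  Sum = 527.03 µg/mL·h
Tail: C_last/k_e = 36.68/0.065 = 564.308
AUC_0→∞ (buccal film) = 527.03 + 564.308 = 1091.338 µg/mL·h
F = (AUC_ev/D_ev)/(AUC_iv/D_iv) = (1091.338/40)/(314/10) = 27.28345/31.4 = 0.8689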